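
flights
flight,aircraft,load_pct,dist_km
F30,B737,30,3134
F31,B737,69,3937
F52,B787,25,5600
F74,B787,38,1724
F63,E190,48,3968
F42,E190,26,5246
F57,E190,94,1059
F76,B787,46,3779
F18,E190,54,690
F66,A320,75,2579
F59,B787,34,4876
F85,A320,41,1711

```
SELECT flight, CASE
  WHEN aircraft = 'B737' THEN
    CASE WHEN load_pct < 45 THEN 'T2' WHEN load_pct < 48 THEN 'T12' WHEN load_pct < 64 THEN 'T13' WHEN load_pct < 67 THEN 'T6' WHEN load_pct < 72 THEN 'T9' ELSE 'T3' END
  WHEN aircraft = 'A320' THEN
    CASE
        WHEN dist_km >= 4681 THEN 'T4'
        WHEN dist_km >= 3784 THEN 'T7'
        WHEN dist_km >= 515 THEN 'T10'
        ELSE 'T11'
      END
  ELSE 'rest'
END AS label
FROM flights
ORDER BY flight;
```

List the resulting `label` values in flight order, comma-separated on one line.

flight=F18: aircraft='E190' → outer ELSE → rest
flight=F30: aircraft='B737' → inner[load_pct < 45] → T2
flight=F31: aircraft='B737' → inner[load_pct < 72] → T9
flight=F42: aircraft='E190' → outer ELSE → rest
flight=F52: aircraft='B787' → outer ELSE → rest
flight=F57: aircraft='E190' → outer ELSE → rest
flight=F59: aircraft='B787' → outer ELSE → rest
flight=F63: aircraft='E190' → outer ELSE → rest
flight=F66: aircraft='A320' → inner[dist_km >= 515] → T10
flight=F74: aircraft='B787' → outer ELSE → rest
flight=F76: aircraft='B787' → outer ELSE → rest
flight=F85: aircraft='A320' → inner[dist_km >= 515] → T10

rest, T2, T9, rest, rest, rest, rest, rest, T10, rest, rest, T10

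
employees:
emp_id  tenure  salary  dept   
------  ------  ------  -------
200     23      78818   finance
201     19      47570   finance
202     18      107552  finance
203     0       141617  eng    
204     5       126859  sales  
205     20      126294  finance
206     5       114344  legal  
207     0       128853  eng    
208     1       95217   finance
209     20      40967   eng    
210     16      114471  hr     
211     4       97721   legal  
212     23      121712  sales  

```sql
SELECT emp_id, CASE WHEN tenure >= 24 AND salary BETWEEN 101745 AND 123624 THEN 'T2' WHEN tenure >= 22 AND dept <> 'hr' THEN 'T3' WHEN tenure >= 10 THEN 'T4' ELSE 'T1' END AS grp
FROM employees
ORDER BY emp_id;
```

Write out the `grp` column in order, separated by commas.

emp_id=200: tenure >= 22 AND dept <> 'hr' → T3
emp_id=201: tenure >= 10 → T4
emp_id=202: tenure >= 10 → T4
emp_id=203: ELSE → T1
emp_id=204: ELSE → T1
emp_id=205: tenure >= 10 → T4
emp_id=206: ELSE → T1
emp_id=207: ELSE → T1
emp_id=208: ELSE → T1
emp_id=209: tenure >= 10 → T4
emp_id=210: tenure >= 10 → T4
emp_id=211: ELSE → T1
emp_id=212: tenure >= 22 AND dept <> 'hr' → T3

T3, T4, T4, T1, T1, T4, T1, T1, T1, T4, T4, T1, T3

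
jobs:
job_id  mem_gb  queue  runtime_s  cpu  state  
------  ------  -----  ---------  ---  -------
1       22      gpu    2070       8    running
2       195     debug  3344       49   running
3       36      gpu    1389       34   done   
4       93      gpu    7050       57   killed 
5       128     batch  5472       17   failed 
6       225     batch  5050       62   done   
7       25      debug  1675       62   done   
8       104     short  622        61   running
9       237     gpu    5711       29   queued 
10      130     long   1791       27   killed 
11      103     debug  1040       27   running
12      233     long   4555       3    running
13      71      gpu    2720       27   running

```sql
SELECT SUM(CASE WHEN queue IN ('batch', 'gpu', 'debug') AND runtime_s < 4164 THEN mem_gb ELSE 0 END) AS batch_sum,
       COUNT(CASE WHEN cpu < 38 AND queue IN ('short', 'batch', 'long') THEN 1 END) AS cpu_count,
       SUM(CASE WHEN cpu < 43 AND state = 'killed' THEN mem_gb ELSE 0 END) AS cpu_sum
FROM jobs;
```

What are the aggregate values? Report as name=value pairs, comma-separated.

[batch_sum: queue IN ('batch', 'gpu', 'debug') AND runtime_s < 4164]
job_id=1: ✓ → 22
job_id=2: ✓ → 195
job_id=3: ✓ → 36
job_id=4: ✗
job_id=5: ✗
job_id=6: ✗
job_id=7: ✓ → 25
job_id=8: ✗
job_id=9: ✗
job_id=10: ✗
job_id=11: ✓ → 103
job_id=12: ✗
job_id=13: ✓ → 71
batch_sum = 22 + 195 + 36 + 25 + 103 + 71 = 452
—
[cpu_count: cpu < 38 AND queue IN ('short', 'batch', 'long')]
job_id=1: ✗
job_id=2: ✗
job_id=3: ✗
job_id=4: ✗
job_id=5: ✓ → 1
job_id=6: ✗
job_id=7: ✗
job_id=8: ✗
job_id=9: ✗
job_id=10: ✓ → 1
job_id=11: ✗
job_id=12: ✓ → 1
job_id=13: ✗
cpu_count = COUNT(1, 1, 1) = 3
—
[cpu_sum: cpu < 43 AND state = 'killed']
job_id=1: ✗
job_id=2: ✗
job_id=3: ✗
job_id=4: ✗
job_id=5: ✗
job_id=6: ✗
job_id=7: ✗
job_id=8: ✗
job_id=9: ✗
job_id=10: ✓ → 130
job_id=11: ✗
job_id=12: ✗
job_id=13: ✗
cpu_sum = 130

batch_sum=452, cpu_count=3, cpu_sum=130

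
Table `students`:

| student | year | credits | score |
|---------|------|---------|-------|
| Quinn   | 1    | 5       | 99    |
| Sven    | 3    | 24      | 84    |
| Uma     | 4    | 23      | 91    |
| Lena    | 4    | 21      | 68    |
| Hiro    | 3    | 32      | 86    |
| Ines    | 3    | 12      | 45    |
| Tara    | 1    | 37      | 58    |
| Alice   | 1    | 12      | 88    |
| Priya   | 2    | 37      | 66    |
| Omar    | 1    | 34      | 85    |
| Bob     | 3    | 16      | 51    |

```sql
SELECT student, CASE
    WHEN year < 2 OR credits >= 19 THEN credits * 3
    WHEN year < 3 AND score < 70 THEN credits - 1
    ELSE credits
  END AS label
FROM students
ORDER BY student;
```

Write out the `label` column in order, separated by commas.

36, 16, 96, 12, 63, 102, 111, 15, 72, 111, 69

student=Alice: year < 2 OR credits >= 19 → 36
student=Bob: ELSE → 16
student=Hiro: year < 2 OR credits >= 19 → 96
student=Ines: ELSE → 12
student=Lena: year < 2 OR credits >= 19 → 63
student=Omar: year < 2 OR credits >= 19 → 102
student=Priya: year < 2 OR credits >= 19 → 111
student=Quinn: year < 2 OR credits >= 19 → 15
student=Sven: year < 2 OR credits >= 19 → 72
student=Tara: year < 2 OR credits >= 19 → 111
student=Uma: year < 2 OR credits >= 19 → 69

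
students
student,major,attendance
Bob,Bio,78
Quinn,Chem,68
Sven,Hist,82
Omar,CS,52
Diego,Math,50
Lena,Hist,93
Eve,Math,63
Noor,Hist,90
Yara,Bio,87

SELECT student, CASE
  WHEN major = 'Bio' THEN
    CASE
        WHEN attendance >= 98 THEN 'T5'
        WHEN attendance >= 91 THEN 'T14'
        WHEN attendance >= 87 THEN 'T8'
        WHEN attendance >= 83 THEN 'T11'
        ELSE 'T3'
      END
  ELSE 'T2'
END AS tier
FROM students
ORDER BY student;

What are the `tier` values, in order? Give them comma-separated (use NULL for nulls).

T3, T2, T2, T2, T2, T2, T2, T2, T8

student=Bob: major='Bio' → inner[ELSE] → T3
student=Diego: major='Math' → outer ELSE → T2
student=Eve: major='Math' → outer ELSE → T2
student=Lena: major='Hist' → outer ELSE → T2
student=Noor: major='Hist' → outer ELSE → T2
student=Omar: major='CS' → outer ELSE → T2
student=Quinn: major='Chem' → outer ELSE → T2
student=Sven: major='Hist' → outer ELSE → T2
student=Yara: major='Bio' → inner[attendance >= 87] → T8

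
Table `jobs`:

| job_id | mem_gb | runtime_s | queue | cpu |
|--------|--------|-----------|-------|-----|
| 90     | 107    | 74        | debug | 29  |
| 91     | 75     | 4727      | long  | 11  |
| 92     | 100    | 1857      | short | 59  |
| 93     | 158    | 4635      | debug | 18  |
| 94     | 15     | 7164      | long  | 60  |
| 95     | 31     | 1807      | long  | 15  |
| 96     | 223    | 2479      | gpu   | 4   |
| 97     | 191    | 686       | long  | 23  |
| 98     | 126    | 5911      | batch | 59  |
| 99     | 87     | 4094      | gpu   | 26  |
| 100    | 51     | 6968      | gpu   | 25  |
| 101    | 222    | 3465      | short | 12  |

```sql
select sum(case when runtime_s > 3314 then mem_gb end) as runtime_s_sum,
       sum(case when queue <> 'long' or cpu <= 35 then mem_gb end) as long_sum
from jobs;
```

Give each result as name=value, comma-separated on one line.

runtime_s_sum=734, long_sum=1371

[runtime_s_sum: runtime_s > 3314]
job_id=90: ✗
job_id=91: ✓ → 75
job_id=92: ✗
job_id=93: ✓ → 158
job_id=94: ✓ → 15
job_id=95: ✗
job_id=96: ✗
job_id=97: ✗
job_id=98: ✓ → 126
job_id=99: ✓ → 87
job_id=100: ✓ → 51
job_id=101: ✓ → 222
runtime_s_sum = 75 + 158 + 15 + 126 + 87 + 51 + 222 = 734
—
[long_sum: queue <> 'long' or cpu <= 35]
job_id=90: ✓ → 107
job_id=91: ✓ → 75
job_id=92: ✓ → 100
job_id=93: ✓ → 158
job_id=94: ✗
job_id=95: ✓ → 31
job_id=96: ✓ → 223
job_id=97: ✓ → 191
job_id=98: ✓ → 126
job_id=99: ✓ → 87
job_id=100: ✓ → 51
job_id=101: ✓ → 222
long_sum = 107 + 75 + 100 + 158 + 31 + 223 + 191 + 126 + 87 + 51 + 222 = 1371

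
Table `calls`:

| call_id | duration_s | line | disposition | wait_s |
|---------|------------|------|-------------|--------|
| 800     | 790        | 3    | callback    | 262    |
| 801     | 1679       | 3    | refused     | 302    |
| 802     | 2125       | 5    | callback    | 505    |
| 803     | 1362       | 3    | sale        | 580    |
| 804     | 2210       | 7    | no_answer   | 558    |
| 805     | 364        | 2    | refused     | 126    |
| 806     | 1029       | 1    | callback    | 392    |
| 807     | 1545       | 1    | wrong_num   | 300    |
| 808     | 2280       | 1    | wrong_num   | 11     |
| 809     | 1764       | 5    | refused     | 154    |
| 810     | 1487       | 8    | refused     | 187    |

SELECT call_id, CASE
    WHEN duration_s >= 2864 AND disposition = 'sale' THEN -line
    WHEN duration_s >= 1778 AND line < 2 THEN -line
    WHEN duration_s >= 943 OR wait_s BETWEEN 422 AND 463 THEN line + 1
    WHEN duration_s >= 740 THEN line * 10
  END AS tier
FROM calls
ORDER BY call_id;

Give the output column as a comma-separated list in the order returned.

call_id=800: duration_s >= 740 → 30
call_id=801: duration_s >= 943 OR wait_s BETWEEN 422 AND 463 → 4
call_id=802: duration_s >= 943 OR wait_s BETWEEN 422 AND 463 → 6
call_id=803: duration_s >= 943 OR wait_s BETWEEN 422 AND 463 → 4
call_id=804: duration_s >= 943 OR wait_s BETWEEN 422 AND 463 → 8
call_id=805: (no match → NULL) → NULL
call_id=806: duration_s >= 943 OR wait_s BETWEEN 422 AND 463 → 2
call_id=807: duration_s >= 943 OR wait_s BETWEEN 422 AND 463 → 2
call_id=808: duration_s >= 1778 AND line < 2 → -1
call_id=809: duration_s >= 943 OR wait_s BETWEEN 422 AND 463 → 6
call_id=810: duration_s >= 943 OR wait_s BETWEEN 422 AND 463 → 9

30, 4, 6, 4, 8, NULL, 2, 2, -1, 6, 9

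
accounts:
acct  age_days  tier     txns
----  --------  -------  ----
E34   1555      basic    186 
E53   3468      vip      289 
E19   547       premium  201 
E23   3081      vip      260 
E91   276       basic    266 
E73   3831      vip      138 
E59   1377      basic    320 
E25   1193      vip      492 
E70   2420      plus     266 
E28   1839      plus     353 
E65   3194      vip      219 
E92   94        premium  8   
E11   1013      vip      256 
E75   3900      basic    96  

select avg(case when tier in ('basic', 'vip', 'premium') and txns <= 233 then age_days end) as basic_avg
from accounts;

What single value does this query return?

2186.8333333333

acct=E34: ✓ → 1555
acct=E53: ✗
acct=E19: ✓ → 547
acct=E23: ✗
acct=E91: ✗
acct=E73: ✓ → 3831
acct=E59: ✗
acct=E25: ✗
acct=E70: ✗
acct=E28: ✗
acct=E65: ✓ → 3194
acct=E92: ✓ → 94
acct=E11: ✗
acct=E75: ✓ → 3900
basic_avg = (1555 + 547 + 3831 + 3194 + 94 + 3900) / 6 = 2186.8333333333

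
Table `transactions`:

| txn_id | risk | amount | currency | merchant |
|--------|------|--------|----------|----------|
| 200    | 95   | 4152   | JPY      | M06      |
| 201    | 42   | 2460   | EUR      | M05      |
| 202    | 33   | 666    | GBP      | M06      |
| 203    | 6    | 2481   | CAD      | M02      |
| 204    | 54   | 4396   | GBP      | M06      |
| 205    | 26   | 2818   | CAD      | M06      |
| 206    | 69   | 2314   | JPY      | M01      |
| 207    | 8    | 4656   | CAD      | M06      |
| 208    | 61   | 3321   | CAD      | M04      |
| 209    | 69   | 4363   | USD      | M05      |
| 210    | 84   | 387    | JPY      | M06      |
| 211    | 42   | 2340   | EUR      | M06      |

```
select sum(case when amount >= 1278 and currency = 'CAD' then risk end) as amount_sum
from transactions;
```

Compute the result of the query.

101

txn_id=200: ✗
txn_id=201: ✗
txn_id=202: ✗
txn_id=203: ✓ → 6
txn_id=204: ✗
txn_id=205: ✓ → 26
txn_id=206: ✗
txn_id=207: ✓ → 8
txn_id=208: ✓ → 61
txn_id=209: ✗
txn_id=210: ✗
txn_id=211: ✗
amount_sum = 6 + 26 + 8 + 61 = 101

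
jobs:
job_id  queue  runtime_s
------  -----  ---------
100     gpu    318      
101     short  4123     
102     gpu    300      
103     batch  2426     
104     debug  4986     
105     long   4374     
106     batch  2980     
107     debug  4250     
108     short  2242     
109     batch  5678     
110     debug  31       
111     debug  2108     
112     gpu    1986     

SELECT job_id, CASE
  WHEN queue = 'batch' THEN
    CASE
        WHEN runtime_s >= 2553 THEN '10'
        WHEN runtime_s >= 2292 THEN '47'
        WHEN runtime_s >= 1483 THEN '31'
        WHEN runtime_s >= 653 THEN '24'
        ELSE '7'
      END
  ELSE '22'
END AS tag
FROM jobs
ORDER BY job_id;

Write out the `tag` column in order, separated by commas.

22, 22, 22, 47, 22, 22, 10, 22, 22, 10, 22, 22, 22

job_id=100: queue='gpu' → outer ELSE → 22
job_id=101: queue='short' → outer ELSE → 22
job_id=102: queue='gpu' → outer ELSE → 22
job_id=103: queue='batch' → inner[runtime_s >= 2292] → 47
job_id=104: queue='debug' → outer ELSE → 22
job_id=105: queue='long' → outer ELSE → 22
job_id=106: queue='batch' → inner[runtime_s >= 2553] → 10
job_id=107: queue='debug' → outer ELSE → 22
job_id=108: queue='short' → outer ELSE → 22
job_id=109: queue='batch' → inner[runtime_s >= 2553] → 10
job_id=110: queue='debug' → outer ELSE → 22
job_id=111: queue='debug' → outer ELSE → 22
job_id=112: queue='gpu' → outer ELSE → 22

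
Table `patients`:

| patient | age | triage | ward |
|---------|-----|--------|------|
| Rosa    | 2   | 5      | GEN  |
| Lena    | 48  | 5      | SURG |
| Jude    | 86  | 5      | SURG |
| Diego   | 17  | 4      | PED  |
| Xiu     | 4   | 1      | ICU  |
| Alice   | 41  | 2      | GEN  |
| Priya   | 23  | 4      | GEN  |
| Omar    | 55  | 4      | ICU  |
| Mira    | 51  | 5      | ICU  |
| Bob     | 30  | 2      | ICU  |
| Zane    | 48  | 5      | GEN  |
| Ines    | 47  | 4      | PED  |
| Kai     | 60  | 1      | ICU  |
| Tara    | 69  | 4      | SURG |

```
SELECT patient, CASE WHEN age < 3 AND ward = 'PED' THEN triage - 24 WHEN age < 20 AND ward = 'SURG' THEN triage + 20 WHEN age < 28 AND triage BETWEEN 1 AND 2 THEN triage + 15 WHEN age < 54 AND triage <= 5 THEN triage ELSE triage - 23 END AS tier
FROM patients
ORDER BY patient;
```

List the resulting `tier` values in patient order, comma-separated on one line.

patient=Alice: age < 54 AND triage <= 5 → 2
patient=Bob: age < 54 AND triage <= 5 → 2
patient=Diego: age < 54 AND triage <= 5 → 4
patient=Ines: age < 54 AND triage <= 5 → 4
patient=Jude: ELSE → -18
patient=Kai: ELSE → -22
patient=Lena: age < 54 AND triage <= 5 → 5
patient=Mira: age < 54 AND triage <= 5 → 5
patient=Omar: ELSE → -19
patient=Priya: age < 54 AND triage <= 5 → 4
patient=Rosa: age < 54 AND triage <= 5 → 5
patient=Tara: ELSE → -19
patient=Xiu: age < 28 AND triage BETWEEN 1 AND 2 → 16
patient=Zane: age < 54 AND triage <= 5 → 5

2, 2, 4, 4, -18, -22, 5, 5, -19, 4, 5, -19, 16, 5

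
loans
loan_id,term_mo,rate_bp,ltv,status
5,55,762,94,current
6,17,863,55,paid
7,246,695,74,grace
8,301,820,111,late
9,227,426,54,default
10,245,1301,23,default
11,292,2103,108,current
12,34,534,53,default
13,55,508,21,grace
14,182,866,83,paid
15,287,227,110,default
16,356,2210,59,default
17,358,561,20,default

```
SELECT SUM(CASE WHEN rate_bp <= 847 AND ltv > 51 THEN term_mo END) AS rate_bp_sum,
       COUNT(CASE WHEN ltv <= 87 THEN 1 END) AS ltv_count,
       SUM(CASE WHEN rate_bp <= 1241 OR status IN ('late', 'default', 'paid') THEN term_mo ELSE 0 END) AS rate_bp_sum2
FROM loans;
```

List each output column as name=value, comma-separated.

rate_bp_sum=1150, ltv_count=9, rate_bp_sum2=2363

[rate_bp_sum: rate_bp <= 847 AND ltv > 51]
loan_id=5: ✓ → 55
loan_id=6: ✗
loan_id=7: ✓ → 246
loan_id=8: ✓ → 301
loan_id=9: ✓ → 227
loan_id=10: ✗
loan_id=11: ✗
loan_id=12: ✓ → 34
loan_id=13: ✗
loan_id=14: ✗
loan_id=15: ✓ → 287
loan_id=16: ✗
loan_id=17: ✗
rate_bp_sum = 55 + 246 + 301 + 227 + 34 + 287 = 1150
—
[ltv_count: ltv <= 87]
loan_id=5: ✗
loan_id=6: ✓ → 1
loan_id=7: ✓ → 1
loan_id=8: ✗
loan_id=9: ✓ → 1
loan_id=10: ✓ → 1
loan_id=11: ✗
loan_id=12: ✓ → 1
loan_id=13: ✓ → 1
loan_id=14: ✓ → 1
loan_id=15: ✗
loan_id=16: ✓ → 1
loan_id=17: ✓ → 1
ltv_count = COUNT(1, 1, 1, 1, 1, 1, 1, 1, 1) = 9
—
[rate_bp_sum2: rate_bp <= 1241 OR status IN ('late', 'default', 'paid')]
loan_id=5: ✓ → 55
loan_id=6: ✓ → 17
loan_id=7: ✓ → 246
loan_id=8: ✓ → 301
loan_id=9: ✓ → 227
loan_id=10: ✓ → 245
loan_id=11: ✗
loan_id=12: ✓ → 34
loan_id=13: ✓ → 55
loan_id=14: ✓ → 182
loan_id=15: ✓ → 287
loan_id=16: ✓ → 356
loan_id=17: ✓ → 358
rate_bp_sum2 = 55 + 17 + 246 + 301 + 227 + 245 + 34 + 55 + 182 + 287 + 356 + 358 = 2363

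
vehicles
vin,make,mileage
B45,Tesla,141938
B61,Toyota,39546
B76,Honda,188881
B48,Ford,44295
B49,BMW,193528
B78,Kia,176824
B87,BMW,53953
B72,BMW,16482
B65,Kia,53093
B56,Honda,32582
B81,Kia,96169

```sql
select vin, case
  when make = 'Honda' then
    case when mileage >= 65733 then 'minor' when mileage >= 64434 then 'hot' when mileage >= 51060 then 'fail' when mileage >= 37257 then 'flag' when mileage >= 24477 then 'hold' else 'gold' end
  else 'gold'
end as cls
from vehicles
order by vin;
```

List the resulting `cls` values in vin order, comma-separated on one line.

gold, gold, gold, hold, gold, gold, gold, minor, gold, gold, gold

vin=B45: make='Tesla' → outer ELSE → gold
vin=B48: make='Ford' → outer ELSE → gold
vin=B49: make='BMW' → outer ELSE → gold
vin=B56: make='Honda' → inner[mileage >= 24477] → hold
vin=B61: make='Toyota' → outer ELSE → gold
vin=B65: make='Kia' → outer ELSE → gold
vin=B72: make='BMW' → outer ELSE → gold
vin=B76: make='Honda' → inner[mileage >= 65733] → minor
vin=B78: make='Kia' → outer ELSE → gold
vin=B81: make='Kia' → outer ELSE → gold
vin=B87: make='BMW' → outer ELSE → gold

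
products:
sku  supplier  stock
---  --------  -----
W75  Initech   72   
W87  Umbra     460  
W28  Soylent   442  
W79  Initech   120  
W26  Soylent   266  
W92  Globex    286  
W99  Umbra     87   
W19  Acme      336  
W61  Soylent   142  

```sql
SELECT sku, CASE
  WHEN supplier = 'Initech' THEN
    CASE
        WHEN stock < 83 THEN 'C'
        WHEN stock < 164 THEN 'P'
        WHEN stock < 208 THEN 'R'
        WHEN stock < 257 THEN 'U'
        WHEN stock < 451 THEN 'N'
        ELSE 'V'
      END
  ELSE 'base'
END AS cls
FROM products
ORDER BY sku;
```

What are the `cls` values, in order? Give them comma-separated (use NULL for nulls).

sku=W19: supplier='Acme' → outer ELSE → base
sku=W26: supplier='Soylent' → outer ELSE → base
sku=W28: supplier='Soylent' → outer ELSE → base
sku=W61: supplier='Soylent' → outer ELSE → base
sku=W75: supplier='Initech' → inner[stock < 83] → C
sku=W79: supplier='Initech' → inner[stock < 164] → P
sku=W87: supplier='Umbra' → outer ELSE → base
sku=W92: supplier='Globex' → outer ELSE → base
sku=W99: supplier='Umbra' → outer ELSE → base

base, base, base, base, C, P, base, base, base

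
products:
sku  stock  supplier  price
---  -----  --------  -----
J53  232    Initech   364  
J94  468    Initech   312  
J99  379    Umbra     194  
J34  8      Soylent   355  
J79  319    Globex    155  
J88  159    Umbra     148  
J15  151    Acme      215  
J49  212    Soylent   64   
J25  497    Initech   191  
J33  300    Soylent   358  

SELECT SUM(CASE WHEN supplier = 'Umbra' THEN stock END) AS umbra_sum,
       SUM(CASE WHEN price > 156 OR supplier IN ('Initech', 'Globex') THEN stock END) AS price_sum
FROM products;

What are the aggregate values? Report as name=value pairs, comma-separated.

[umbra_sum: supplier = 'Umbra']
sku=J53: ✗
sku=J94: ✗
sku=J99: ✓ → 379
sku=J34: ✗
sku=J79: ✗
sku=J88: ✓ → 159
sku=J15: ✗
sku=J49: ✗
sku=J25: ✗
sku=J33: ✗
umbra_sum = 379 + 159 = 538
—
[price_sum: price > 156 OR supplier IN ('Initech', 'Globex')]
sku=J53: ✓ → 232
sku=J94: ✓ → 468
sku=J99: ✓ → 379
sku=J34: ✓ → 8
sku=J79: ✓ → 319
sku=J88: ✗
sku=J15: ✓ → 151
sku=J49: ✗
sku=J25: ✓ → 497
sku=J33: ✓ → 300
price_sum = 232 + 468 + 379 + 8 + 319 + 151 + 497 + 300 = 2354

umbra_sum=538, price_sum=2354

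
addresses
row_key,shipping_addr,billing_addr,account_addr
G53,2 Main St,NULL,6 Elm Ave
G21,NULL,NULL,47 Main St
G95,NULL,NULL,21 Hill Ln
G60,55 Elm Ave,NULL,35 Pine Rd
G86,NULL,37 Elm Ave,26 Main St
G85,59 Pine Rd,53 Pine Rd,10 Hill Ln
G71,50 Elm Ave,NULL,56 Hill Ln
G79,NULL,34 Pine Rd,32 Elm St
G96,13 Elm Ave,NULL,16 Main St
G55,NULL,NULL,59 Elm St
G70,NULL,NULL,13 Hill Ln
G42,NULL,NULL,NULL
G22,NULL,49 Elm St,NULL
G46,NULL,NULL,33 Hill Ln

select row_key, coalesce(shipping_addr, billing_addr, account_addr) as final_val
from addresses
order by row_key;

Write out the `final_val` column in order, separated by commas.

row_key=G21: shipping_addr=NULL, billing_addr=NULL, account_addr=47 Main St → 47 Main St
row_key=G22: shipping_addr=NULL, billing_addr=49 Elm St → 49 Elm St
row_key=G42: shipping_addr=NULL, billing_addr=NULL, account_addr=NULL (all NULL) → NULL
row_key=G46: shipping_addr=NULL, billing_addr=NULL, account_addr=33 Hill Ln → 33 Hill Ln
row_key=G53: shipping_addr=2 Main St → 2 Main St
row_key=G55: shipping_addr=NULL, billing_addr=NULL, account_addr=59 Elm St → 59 Elm St
row_key=G60: shipping_addr=55 Elm Ave → 55 Elm Ave
row_key=G70: shipping_addr=NULL, billing_addr=NULL, account_addr=13 Hill Ln → 13 Hill Ln
row_key=G71: shipping_addr=50 Elm Ave → 50 Elm Ave
row_key=G79: shipping_addr=NULL, billing_addr=34 Pine Rd → 34 Pine Rd
row_key=G85: shipping_addr=59 Pine Rd → 59 Pine Rd
row_key=G86: shipping_addr=NULL, billing_addr=37 Elm Ave → 37 Elm Ave
row_key=G95: shipping_addr=NULL, billing_addr=NULL, account_addr=21 Hill Ln → 21 Hill Ln
row_key=G96: shipping_addr=13 Elm Ave → 13 Elm Ave

47 Main St, 49 Elm St, NULL, 33 Hill Ln, 2 Main St, 59 Elm St, 55 Elm Ave, 13 Hill Ln, 50 Elm Ave, 34 Pine Rd, 59 Pine Rd, 37 Elm Ave, 21 Hill Ln, 13 Elm Ave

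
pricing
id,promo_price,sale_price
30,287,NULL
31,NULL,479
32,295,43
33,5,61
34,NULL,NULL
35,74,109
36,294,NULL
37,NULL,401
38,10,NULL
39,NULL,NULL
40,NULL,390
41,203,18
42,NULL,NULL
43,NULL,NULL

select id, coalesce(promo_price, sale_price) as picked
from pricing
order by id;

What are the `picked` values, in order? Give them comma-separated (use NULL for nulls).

287, 479, 295, 5, NULL, 74, 294, 401, 10, NULL, 390, 203, NULL, NULL

id=30: promo_price=287 → 287
id=31: promo_price=NULL, sale_price=479 → 479
id=32: promo_price=295 → 295
id=33: promo_price=5 → 5
id=34: promo_price=NULL, sale_price=NULL (all NULL) → NULL
id=35: promo_price=74 → 74
id=36: promo_price=294 → 294
id=37: promo_price=NULL, sale_price=401 → 401
id=38: promo_price=10 → 10
id=39: promo_price=NULL, sale_price=NULL (all NULL) → NULL
id=40: promo_price=NULL, sale_price=390 → 390
id=41: promo_price=203 → 203
id=42: promo_price=NULL, sale_price=NULL (all NULL) → NULL
id=43: promo_price=NULL, sale_price=NULL (all NULL) → NULL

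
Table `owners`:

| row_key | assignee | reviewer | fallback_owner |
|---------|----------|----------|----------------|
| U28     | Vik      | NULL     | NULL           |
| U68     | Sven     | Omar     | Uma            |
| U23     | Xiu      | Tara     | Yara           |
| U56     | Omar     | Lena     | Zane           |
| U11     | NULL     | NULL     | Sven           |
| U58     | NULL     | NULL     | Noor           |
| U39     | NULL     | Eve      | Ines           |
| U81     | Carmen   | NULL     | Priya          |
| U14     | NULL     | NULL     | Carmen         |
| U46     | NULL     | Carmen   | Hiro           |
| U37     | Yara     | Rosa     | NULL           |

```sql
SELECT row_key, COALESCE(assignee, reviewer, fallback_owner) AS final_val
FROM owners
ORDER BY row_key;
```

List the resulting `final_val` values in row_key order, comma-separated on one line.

Sven, Carmen, Xiu, Vik, Yara, Eve, Carmen, Omar, Noor, Sven, Carmen

row_key=U11: assignee=NULL, reviewer=NULL, fallback_owner=Sven → Sven
row_key=U14: assignee=NULL, reviewer=NULL, fallback_owner=Carmen → Carmen
row_key=U23: assignee=Xiu → Xiu
row_key=U28: assignee=Vik → Vik
row_key=U37: assignee=Yara → Yara
row_key=U39: assignee=NULL, reviewer=Eve → Eve
row_key=U46: assignee=NULL, reviewer=Carmen → Carmen
row_key=U56: assignee=Omar → Omar
row_key=U58: assignee=NULL, reviewer=NULL, fallback_owner=Noor → Noor
row_key=U68: assignee=Sven → Sven
row_key=U81: assignee=Carmen → Carmen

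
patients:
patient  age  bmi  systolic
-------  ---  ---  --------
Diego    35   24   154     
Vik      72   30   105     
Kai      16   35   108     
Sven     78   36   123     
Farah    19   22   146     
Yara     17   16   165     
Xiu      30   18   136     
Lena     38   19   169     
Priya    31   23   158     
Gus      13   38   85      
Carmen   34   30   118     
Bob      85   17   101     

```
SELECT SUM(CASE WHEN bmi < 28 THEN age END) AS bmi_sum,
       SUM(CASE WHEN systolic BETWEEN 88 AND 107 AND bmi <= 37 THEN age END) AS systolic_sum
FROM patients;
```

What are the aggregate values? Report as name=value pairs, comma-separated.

[bmi_sum: bmi < 28]
patient=Diego: ✓ → 35
patient=Vik: ✗
patient=Kai: ✗
patient=Sven: ✗
patient=Farah: ✓ → 19
patient=Yara: ✓ → 17
patient=Xiu: ✓ → 30
patient=Lena: ✓ → 38
patient=Priya: ✓ → 31
patient=Gus: ✗
patient=Carmen: ✗
patient=Bob: ✓ → 85
bmi_sum = 35 + 19 + 17 + 30 + 38 + 31 + 85 = 255
—
[systolic_sum: systolic BETWEEN 88 AND 107 AND bmi <= 37]
patient=Diego: ✗
patient=Vik: ✓ → 72
patient=Kai: ✗
patient=Sven: ✗
patient=Farah: ✗
patient=Yara: ✗
patient=Xiu: ✗
patient=Lena: ✗
patient=Priya: ✗
patient=Gus: ✗
patient=Carmen: ✗
patient=Bob: ✓ → 85
systolic_sum = 72 + 85 = 157

bmi_sum=255, systolic_sum=157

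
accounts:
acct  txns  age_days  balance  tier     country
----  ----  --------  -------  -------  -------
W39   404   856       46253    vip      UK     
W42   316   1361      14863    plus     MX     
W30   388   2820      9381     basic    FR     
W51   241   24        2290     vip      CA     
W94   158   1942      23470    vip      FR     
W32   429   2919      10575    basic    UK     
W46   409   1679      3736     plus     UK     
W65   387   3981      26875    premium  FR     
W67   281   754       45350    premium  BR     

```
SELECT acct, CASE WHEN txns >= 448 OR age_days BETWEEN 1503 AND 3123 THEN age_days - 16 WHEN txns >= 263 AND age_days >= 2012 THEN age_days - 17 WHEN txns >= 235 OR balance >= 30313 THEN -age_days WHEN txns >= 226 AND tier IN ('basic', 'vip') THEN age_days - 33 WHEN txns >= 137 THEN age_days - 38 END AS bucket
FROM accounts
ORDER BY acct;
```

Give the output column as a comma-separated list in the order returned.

acct=W30: txns >= 448 OR age_days BETWEEN 1503 AND 3123 → 2804
acct=W32: txns >= 448 OR age_days BETWEEN 1503 AND 3123 → 2903
acct=W39: txns >= 235 OR balance >= 30313 → -856
acct=W42: txns >= 235 OR balance >= 30313 → -1361
acct=W46: txns >= 448 OR age_days BETWEEN 1503 AND 3123 → 1663
acct=W51: txns >= 235 OR balance >= 30313 → -24
acct=W65: txns >= 263 AND age_days >= 2012 → 3964
acct=W67: txns >= 235 OR balance >= 30313 → -754
acct=W94: txns >= 448 OR age_days BETWEEN 1503 AND 3123 → 1926

2804, 2903, -856, -1361, 1663, -24, 3964, -754, 1926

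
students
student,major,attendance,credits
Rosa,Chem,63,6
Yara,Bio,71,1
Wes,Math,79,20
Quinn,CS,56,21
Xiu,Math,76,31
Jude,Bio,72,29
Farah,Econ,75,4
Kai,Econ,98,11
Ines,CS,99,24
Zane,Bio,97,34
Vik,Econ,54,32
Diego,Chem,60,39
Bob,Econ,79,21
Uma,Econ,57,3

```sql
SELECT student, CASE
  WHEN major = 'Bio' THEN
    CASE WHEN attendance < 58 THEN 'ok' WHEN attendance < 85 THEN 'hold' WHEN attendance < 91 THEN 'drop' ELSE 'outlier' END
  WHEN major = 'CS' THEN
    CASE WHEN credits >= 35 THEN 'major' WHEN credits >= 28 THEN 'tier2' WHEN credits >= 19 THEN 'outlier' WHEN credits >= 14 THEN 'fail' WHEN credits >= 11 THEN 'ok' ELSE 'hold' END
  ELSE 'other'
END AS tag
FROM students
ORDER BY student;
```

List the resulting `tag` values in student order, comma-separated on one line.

student=Bob: major='Econ' → outer ELSE → other
student=Diego: major='Chem' → outer ELSE → other
student=Farah: major='Econ' → outer ELSE → other
student=Ines: major='CS' → inner[credits >= 19] → outlier
student=Jude: major='Bio' → inner[attendance < 85] → hold
student=Kai: major='Econ' → outer ELSE → other
student=Quinn: major='CS' → inner[credits >= 19] → outlier
student=Rosa: major='Chem' → outer ELSE → other
student=Uma: major='Econ' → outer ELSE → other
student=Vik: major='Econ' → outer ELSE → other
student=Wes: major='Math' → outer ELSE → other
student=Xiu: major='Math' → outer ELSE → other
student=Yara: major='Bio' → inner[attendance < 85] → hold
student=Zane: major='Bio' → inner[ELSE] → outlier

other, other, other, outlier, hold, other, outlier, other, other, other, other, other, hold, outlier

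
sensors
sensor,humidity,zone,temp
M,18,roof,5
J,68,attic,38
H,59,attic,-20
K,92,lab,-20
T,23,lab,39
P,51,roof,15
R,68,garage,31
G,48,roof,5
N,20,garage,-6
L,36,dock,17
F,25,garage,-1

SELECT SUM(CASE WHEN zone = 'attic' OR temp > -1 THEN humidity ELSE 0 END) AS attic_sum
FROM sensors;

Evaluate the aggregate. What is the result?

sensor=M: ✓ → 18
sensor=J: ✓ → 68
sensor=H: ✓ → 59
sensor=K: ✗
sensor=T: ✓ → 23
sensor=P: ✓ → 51
sensor=R: ✓ → 68
sensor=G: ✓ → 48
sensor=N: ✗
sensor=L: ✓ → 36
sensor=F: ✗
attic_sum = 18 + 68 + 59 + 23 + 51 + 68 + 48 + 36 = 371

371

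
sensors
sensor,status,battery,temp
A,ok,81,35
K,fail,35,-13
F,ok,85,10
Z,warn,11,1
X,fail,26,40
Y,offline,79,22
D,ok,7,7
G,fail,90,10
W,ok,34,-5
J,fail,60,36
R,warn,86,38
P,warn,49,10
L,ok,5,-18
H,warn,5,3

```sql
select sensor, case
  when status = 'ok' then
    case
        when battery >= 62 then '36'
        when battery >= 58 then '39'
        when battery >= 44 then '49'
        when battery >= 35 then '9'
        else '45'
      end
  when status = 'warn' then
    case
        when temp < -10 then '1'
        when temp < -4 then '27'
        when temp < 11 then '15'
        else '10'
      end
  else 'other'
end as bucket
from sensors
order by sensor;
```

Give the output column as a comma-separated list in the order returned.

sensor=A: status='ok' → inner[battery >= 62] → 36
sensor=D: status='ok' → inner[ELSE] → 45
sensor=F: status='ok' → inner[battery >= 62] → 36
sensor=G: status='fail' → outer ELSE → other
sensor=H: status='warn' → inner[temp < 11] → 15
sensor=J: status='fail' → outer ELSE → other
sensor=K: status='fail' → outer ELSE → other
sensor=L: status='ok' → inner[ELSE] → 45
sensor=P: status='warn' → inner[temp < 11] → 15
sensor=R: status='warn' → inner[ELSE] → 10
sensor=W: status='ok' → inner[ELSE] → 45
sensor=X: status='fail' → outer ELSE → other
sensor=Y: status='offline' → outer ELSE → other
sensor=Z: status='warn' → inner[temp < 11] → 15

36, 45, 36, other, 15, other, other, 45, 15, 10, 45, other, other, 15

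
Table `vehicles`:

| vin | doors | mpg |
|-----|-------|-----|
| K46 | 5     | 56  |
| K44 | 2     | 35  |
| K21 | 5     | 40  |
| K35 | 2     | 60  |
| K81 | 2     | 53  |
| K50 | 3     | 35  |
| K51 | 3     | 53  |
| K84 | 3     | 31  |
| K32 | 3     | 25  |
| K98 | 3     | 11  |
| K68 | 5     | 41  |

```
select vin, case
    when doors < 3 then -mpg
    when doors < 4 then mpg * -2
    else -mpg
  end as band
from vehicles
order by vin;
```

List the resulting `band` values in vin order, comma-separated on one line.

vin=K21: ELSE → -40
vin=K32: doors < 4 → -50
vin=K35: doors < 3 → -60
vin=K44: doors < 3 → -35
vin=K46: ELSE → -56
vin=K50: doors < 4 → -70
vin=K51: doors < 4 → -106
vin=K68: ELSE → -41
vin=K81: doors < 3 → -53
vin=K84: doors < 4 → -62
vin=K98: doors < 4 → -22

-40, -50, -60, -35, -56, -70, -106, -41, -53, -62, -22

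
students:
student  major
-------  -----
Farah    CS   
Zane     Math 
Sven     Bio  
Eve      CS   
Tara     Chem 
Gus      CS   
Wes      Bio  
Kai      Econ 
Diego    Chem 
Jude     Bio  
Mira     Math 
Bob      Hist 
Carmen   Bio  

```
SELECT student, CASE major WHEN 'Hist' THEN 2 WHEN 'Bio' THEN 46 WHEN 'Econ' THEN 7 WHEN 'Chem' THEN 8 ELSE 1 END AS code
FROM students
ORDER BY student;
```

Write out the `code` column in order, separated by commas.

2, 46, 8, 1, 1, 1, 46, 7, 1, 46, 8, 46, 1

student=Bob: major='Hist' → 2
student=Carmen: major='Bio' → 46
student=Diego: major='Chem' → 8
student=Eve: ELSE → 1
student=Farah: ELSE → 1
student=Gus: ELSE → 1
student=Jude: major='Bio' → 46
student=Kai: major='Econ' → 7
student=Mira: ELSE → 1
student=Sven: major='Bio' → 46
student=Tara: major='Chem' → 8
student=Wes: major='Bio' → 46
student=Zane: ELSE → 1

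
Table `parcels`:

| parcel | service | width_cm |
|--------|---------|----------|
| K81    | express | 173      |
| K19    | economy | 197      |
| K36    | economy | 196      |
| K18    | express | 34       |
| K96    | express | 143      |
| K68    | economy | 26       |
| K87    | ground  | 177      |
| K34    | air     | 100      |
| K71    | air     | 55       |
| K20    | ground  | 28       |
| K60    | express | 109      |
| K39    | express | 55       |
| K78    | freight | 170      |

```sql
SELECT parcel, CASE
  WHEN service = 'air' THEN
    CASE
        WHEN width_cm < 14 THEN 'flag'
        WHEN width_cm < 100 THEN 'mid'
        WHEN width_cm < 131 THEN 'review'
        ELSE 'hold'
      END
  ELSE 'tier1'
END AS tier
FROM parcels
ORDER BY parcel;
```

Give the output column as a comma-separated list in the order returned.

parcel=K18: service='express' → outer ELSE → tier1
parcel=K19: service='economy' → outer ELSE → tier1
parcel=K20: service='ground' → outer ELSE → tier1
parcel=K34: service='air' → inner[width_cm < 131] → review
parcel=K36: service='economy' → outer ELSE → tier1
parcel=K39: service='express' → outer ELSE → tier1
parcel=K60: service='express' → outer ELSE → tier1
parcel=K68: service='economy' → outer ELSE → tier1
parcel=K71: service='air' → inner[width_cm < 100] → mid
parcel=K78: service='freight' → outer ELSE → tier1
parcel=K81: service='express' → outer ELSE → tier1
parcel=K87: service='ground' → outer ELSE → tier1
parcel=K96: service='express' → outer ELSE → tier1

tier1, tier1, tier1, review, tier1, tier1, tier1, tier1, mid, tier1, tier1, tier1, tier1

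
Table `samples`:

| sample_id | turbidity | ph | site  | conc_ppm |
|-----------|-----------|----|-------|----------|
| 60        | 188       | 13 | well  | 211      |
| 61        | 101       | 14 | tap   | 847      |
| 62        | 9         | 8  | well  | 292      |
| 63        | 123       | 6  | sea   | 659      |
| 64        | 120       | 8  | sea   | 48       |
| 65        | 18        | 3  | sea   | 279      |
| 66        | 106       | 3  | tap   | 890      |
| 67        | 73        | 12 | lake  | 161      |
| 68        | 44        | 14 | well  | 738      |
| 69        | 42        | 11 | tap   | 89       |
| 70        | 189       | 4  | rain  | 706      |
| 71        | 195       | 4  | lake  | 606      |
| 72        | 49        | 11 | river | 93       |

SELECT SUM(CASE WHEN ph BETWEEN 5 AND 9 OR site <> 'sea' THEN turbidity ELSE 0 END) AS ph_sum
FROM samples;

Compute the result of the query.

1239

sample_id=60: ✓ → 188
sample_id=61: ✓ → 101
sample_id=62: ✓ → 9
sample_id=63: ✓ → 123
sample_id=64: ✓ → 120
sample_id=65: ✗
sample_id=66: ✓ → 106
sample_id=67: ✓ → 73
sample_id=68: ✓ → 44
sample_id=69: ✓ → 42
sample_id=70: ✓ → 189
sample_id=71: ✓ → 195
sample_id=72: ✓ → 49
ph_sum = 188 + 101 + 9 + 123 + 120 + 106 + 73 + 44 + 42 + 189 + 195 + 49 = 1239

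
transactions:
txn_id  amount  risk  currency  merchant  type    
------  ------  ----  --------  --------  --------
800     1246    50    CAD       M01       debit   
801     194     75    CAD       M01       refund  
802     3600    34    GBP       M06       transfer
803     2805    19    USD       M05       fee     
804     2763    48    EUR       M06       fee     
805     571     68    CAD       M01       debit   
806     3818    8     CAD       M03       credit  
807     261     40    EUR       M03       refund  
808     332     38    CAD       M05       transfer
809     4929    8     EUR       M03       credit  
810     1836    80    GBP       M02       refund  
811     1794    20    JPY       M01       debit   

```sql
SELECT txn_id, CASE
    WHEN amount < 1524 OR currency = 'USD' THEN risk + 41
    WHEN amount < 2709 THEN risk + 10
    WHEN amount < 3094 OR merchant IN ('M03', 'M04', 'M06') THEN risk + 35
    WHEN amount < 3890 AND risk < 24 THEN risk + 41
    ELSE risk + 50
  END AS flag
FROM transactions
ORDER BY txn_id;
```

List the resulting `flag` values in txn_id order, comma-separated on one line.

91, 116, 69, 60, 83, 109, 43, 81, 79, 43, 90, 30

txn_id=800: amount < 1524 OR currency = 'USD' → 91
txn_id=801: amount < 1524 OR currency = 'USD' → 116
txn_id=802: amount < 3094 OR merchant IN ('M03', 'M04', 'M06') → 69
txn_id=803: amount < 1524 OR currency = 'USD' → 60
txn_id=804: amount < 3094 OR merchant IN ('M03', 'M04', 'M06') → 83
txn_id=805: amount < 1524 OR currency = 'USD' → 109
txn_id=806: amount < 3094 OR merchant IN ('M03', 'M04', 'M06') → 43
txn_id=807: amount < 1524 OR currency = 'USD' → 81
txn_id=808: amount < 1524 OR currency = 'USD' → 79
txn_id=809: amount < 3094 OR merchant IN ('M03', 'M04', 'M06') → 43
txn_id=810: amount < 2709 → 90
txn_id=811: amount < 2709 → 30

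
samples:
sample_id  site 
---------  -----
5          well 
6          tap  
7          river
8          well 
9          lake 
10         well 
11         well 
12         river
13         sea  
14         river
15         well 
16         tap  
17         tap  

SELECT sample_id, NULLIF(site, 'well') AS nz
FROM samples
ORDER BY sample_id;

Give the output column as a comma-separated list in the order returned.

NULL, tap, river, NULL, lake, NULL, NULL, river, sea, river, NULL, tap, tap

sample_id=5: site=well vs well: equal → NULL
sample_id=6: site=tap vs well: differ → tap
sample_id=7: site=river vs well: differ → river
sample_id=8: site=well vs well: equal → NULL
sample_id=9: site=lake vs well: differ → lake
sample_id=10: site=well vs well: equal → NULL
sample_id=11: site=well vs well: equal → NULL
sample_id=12: site=river vs well: differ → river
sample_id=13: site=sea vs well: differ → sea
sample_id=14: site=river vs well: differ → river
sample_id=15: site=well vs well: equal → NULL
sample_id=16: site=tap vs well: differ → tap
sample_id=17: site=tap vs well: differ → tap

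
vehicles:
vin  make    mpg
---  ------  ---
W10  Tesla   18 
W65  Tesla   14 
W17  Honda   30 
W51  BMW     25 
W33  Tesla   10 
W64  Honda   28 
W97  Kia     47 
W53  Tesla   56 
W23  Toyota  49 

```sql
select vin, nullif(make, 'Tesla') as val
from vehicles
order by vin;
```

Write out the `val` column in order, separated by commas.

NULL, Honda, Toyota, NULL, BMW, NULL, Honda, NULL, Kia

vin=W10: make=Tesla vs Tesla: equal → NULL
vin=W17: make=Honda vs Tesla: differ → Honda
vin=W23: make=Toyota vs Tesla: differ → Toyota
vin=W33: make=Tesla vs Tesla: equal → NULL
vin=W51: make=BMW vs Tesla: differ → BMW
vin=W53: make=Tesla vs Tesla: equal → NULL
vin=W64: make=Honda vs Tesla: differ → Honda
vin=W65: make=Tesla vs Tesla: equal → NULL
vin=W97: make=Kia vs Tesla: differ → Kia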